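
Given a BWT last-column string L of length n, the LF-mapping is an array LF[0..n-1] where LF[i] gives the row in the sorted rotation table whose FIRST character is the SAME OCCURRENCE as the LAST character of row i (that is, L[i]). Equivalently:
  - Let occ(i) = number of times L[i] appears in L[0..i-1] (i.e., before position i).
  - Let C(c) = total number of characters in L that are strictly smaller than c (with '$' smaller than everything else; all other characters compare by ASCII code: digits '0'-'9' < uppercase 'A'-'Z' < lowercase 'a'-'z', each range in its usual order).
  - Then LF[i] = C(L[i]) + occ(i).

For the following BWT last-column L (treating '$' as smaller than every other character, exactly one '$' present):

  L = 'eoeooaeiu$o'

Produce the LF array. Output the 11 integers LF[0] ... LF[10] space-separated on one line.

Char counts: '$':1, 'a':1, 'e':3, 'i':1, 'o':4, 'u':1
C (first-col start): C('$')=0, C('a')=1, C('e')=2, C('i')=5, C('o')=6, C('u')=10
L[0]='e': occ=0, LF[0]=C('e')+0=2+0=2
L[1]='o': occ=0, LF[1]=C('o')+0=6+0=6
L[2]='e': occ=1, LF[2]=C('e')+1=2+1=3
L[3]='o': occ=1, LF[3]=C('o')+1=6+1=7
L[4]='o': occ=2, LF[4]=C('o')+2=6+2=8
L[5]='a': occ=0, LF[5]=C('a')+0=1+0=1
L[6]='e': occ=2, LF[6]=C('e')+2=2+2=4
L[7]='i': occ=0, LF[7]=C('i')+0=5+0=5
L[8]='u': occ=0, LF[8]=C('u')+0=10+0=10
L[9]='$': occ=0, LF[9]=C('$')+0=0+0=0
L[10]='o': occ=3, LF[10]=C('o')+3=6+3=9

Answer: 2 6 3 7 8 1 4 5 10 0 9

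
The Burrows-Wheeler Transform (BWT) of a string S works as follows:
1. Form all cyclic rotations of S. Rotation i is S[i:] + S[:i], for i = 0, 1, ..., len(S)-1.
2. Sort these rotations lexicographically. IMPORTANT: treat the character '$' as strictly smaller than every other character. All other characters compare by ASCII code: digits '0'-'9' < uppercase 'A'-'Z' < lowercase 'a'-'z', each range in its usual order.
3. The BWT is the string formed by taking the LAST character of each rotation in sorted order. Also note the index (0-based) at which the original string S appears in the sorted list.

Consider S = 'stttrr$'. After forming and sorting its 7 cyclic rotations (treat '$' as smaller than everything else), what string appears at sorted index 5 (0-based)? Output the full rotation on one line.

All 7 rotations (rotation i = S[i:]+S[:i]):
  rot[0] = stttrr$
  rot[1] = tttrr$s
  rot[2] = ttrr$st
  rot[3] = trr$stt
  rot[4] = rr$sttt
  rot[5] = r$stttr
  rot[6] = $stttrr
Sorted (with $ < everything):
  sorted[0] = $stttrr
  sorted[1] = r$stttr
  sorted[2] = rr$sttt
  sorted[3] = stttrr$
  sorted[4] = trr$stt
  sorted[5] = ttrr$st
  sorted[6] = tttrr$s
sorted[5] = ttrr$st

Answer: ttrr$st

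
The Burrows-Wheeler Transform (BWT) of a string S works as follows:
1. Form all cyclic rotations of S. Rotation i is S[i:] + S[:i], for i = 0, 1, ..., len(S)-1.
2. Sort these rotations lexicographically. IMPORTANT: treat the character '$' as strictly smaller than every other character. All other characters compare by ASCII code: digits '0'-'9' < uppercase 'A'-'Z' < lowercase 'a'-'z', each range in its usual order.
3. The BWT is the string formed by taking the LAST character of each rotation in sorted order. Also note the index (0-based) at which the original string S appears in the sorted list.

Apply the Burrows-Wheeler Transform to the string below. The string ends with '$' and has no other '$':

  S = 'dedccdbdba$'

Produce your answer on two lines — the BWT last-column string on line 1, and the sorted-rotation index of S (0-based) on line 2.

Answer: abdddcbce$d
9

Derivation:
All 11 rotations (rotation i = S[i:]+S[:i]):
  rot[0] = dedccdbdba$
  rot[1] = edccdbdba$d
  rot[2] = dccdbdba$de
  rot[3] = ccdbdba$ded
  rot[4] = cdbdba$dedc
  rot[5] = dbdba$dedcc
  rot[6] = bdba$dedccd
  rot[7] = dba$dedccdb
  rot[8] = ba$dedccdbd
  rot[9] = a$dedccdbdb
  rot[10] = $dedccdbdba
Sorted (with $ < everything):
  sorted[0] = $dedccdbdba  (last char: 'a')
  sorted[1] = a$dedccdbdb  (last char: 'b')
  sorted[2] = ba$dedccdbd  (last char: 'd')
  sorted[3] = bdba$dedccd  (last char: 'd')
  sorted[4] = ccdbdba$ded  (last char: 'd')
  sorted[5] = cdbdba$dedc  (last char: 'c')
  sorted[6] = dba$dedccdb  (last char: 'b')
  sorted[7] = dbdba$dedcc  (last char: 'c')
  sorted[8] = dccdbdba$de  (last char: 'e')
  sorted[9] = dedccdbdba$  (last char: '$')
  sorted[10] = edccdbdba$d  (last char: 'd')
Last column: abdddcbce$d
Original string S is at sorted index 9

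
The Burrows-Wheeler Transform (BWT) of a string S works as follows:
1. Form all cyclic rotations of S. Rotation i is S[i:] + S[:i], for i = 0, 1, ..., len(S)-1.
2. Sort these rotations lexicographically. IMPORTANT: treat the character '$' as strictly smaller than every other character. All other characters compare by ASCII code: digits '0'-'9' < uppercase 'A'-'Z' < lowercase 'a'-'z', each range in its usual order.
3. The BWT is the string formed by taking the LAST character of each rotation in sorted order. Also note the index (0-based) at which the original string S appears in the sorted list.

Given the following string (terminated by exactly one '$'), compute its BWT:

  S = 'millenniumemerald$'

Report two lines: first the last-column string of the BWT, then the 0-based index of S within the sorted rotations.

All 18 rotations (rotation i = S[i:]+S[:i]):
  rot[0] = millenniumemerald$
  rot[1] = illenniumemerald$m
  rot[2] = llenniumemerald$mi
  rot[3] = lenniumemerald$mil
  rot[4] = enniumemerald$mill
  rot[5] = nniumemerald$mille
  rot[6] = niumemerald$millen
  rot[7] = iumemerald$millenn
  rot[8] = umemerald$millenni
  rot[9] = memerald$millenniu
  rot[10] = emerald$millennium
  rot[11] = merald$millenniume
  rot[12] = erald$millenniumem
  rot[13] = rald$millenniumeme
  rot[14] = ald$millenniumemer
  rot[15] = ld$millenniumemera
  rot[16] = d$millenniumemeral
  rot[17] = $millenniumemerald
Sorted (with $ < everything):
  sorted[0] = $millenniumemerald  (last char: 'd')
  sorted[1] = ald$millenniumemer  (last char: 'r')
  sorted[2] = d$millenniumemeral  (last char: 'l')
  sorted[3] = emerald$millennium  (last char: 'm')
  sorted[4] = enniumemerald$mill  (last char: 'l')
  sorted[5] = erald$millenniumem  (last char: 'm')
  sorted[6] = illenniumemerald$m  (last char: 'm')
  sorted[7] = iumemerald$millenn  (last char: 'n')
  sorted[8] = ld$millenniumemera  (last char: 'a')
  sorted[9] = lenniumemerald$mil  (last char: 'l')
  sorted[10] = llenniumemerald$mi  (last char: 'i')
  sorted[11] = memerald$millenniu  (last char: 'u')
  sorted[12] = merald$millenniume  (last char: 'e')
  sorted[13] = millenniumemerald$  (last char: '$')
  sorted[14] = niumemerald$millen  (last char: 'n')
  sorted[15] = nniumemerald$mille  (last char: 'e')
  sorted[16] = rald$millenniumeme  (last char: 'e')
  sorted[17] = umemerald$millenni  (last char: 'i')
Last column: drlmlmmnaliue$neei
Original string S is at sorted index 13

Answer: drlmlmmnaliue$neei
13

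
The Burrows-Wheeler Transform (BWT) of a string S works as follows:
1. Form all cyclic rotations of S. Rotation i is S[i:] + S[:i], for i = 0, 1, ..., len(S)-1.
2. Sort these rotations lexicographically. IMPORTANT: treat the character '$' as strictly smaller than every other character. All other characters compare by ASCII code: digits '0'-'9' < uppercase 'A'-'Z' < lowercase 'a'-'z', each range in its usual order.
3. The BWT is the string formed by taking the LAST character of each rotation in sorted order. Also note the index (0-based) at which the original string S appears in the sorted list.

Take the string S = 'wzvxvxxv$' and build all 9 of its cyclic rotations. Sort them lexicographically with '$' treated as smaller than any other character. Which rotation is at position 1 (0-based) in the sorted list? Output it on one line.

All 9 rotations (rotation i = S[i:]+S[:i]):
  rot[0] = wzvxvxxv$
  rot[1] = zvxvxxv$w
  rot[2] = vxvxxv$wz
  rot[3] = xvxxv$wzv
  rot[4] = vxxv$wzvx
  rot[5] = xxv$wzvxv
  rot[6] = xv$wzvxvx
  rot[7] = v$wzvxvxx
  rot[8] = $wzvxvxxv
Sorted (with $ < everything):
  sorted[0] = $wzvxvxxv
  sorted[1] = v$wzvxvxx
  sorted[2] = vxvxxv$wz
  sorted[3] = vxxv$wzvx
  sorted[4] = wzvxvxxv$
  sorted[5] = xv$wzvxvx
  sorted[6] = xvxxv$wzv
  sorted[7] = xxv$wzvxv
  sorted[8] = zvxvxxv$w
sorted[1] = v$wzvxvxx

Answer: v$wzvxvxx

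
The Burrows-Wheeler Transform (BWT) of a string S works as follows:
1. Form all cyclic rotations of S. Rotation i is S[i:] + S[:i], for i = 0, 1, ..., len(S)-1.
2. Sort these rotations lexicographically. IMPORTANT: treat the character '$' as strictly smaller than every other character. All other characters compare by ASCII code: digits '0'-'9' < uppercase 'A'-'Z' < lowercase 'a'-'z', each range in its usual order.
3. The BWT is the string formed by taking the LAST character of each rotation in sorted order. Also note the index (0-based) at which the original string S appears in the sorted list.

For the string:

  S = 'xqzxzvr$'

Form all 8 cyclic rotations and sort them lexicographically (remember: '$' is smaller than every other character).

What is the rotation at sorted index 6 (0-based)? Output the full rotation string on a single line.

Answer: zvr$xqzx

Derivation:
All 8 rotations (rotation i = S[i:]+S[:i]):
  rot[0] = xqzxzvr$
  rot[1] = qzxzvr$x
  rot[2] = zxzvr$xq
  rot[3] = xzvr$xqz
  rot[4] = zvr$xqzx
  rot[5] = vr$xqzxz
  rot[6] = r$xqzxzv
  rot[7] = $xqzxzvr
Sorted (with $ < everything):
  sorted[0] = $xqzxzvr
  sorted[1] = qzxzvr$x
  sorted[2] = r$xqzxzv
  sorted[3] = vr$xqzxz
  sorted[4] = xqzxzvr$
  sorted[5] = xzvr$xqz
  sorted[6] = zvr$xqzx
  sorted[7] = zxzvr$xq
sorted[6] = zvr$xqzx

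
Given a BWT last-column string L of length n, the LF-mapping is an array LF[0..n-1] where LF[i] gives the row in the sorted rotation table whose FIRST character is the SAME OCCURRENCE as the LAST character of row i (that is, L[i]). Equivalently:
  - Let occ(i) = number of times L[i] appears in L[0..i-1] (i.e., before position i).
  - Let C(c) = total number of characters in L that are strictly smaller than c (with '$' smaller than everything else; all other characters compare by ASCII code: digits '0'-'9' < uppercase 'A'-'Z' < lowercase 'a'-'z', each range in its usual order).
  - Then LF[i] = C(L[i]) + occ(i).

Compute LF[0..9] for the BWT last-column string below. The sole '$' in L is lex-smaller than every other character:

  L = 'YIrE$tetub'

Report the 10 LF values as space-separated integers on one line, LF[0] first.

Answer: 3 2 6 1 0 7 5 8 9 4

Derivation:
Char counts: '$':1, 'E':1, 'I':1, 'Y':1, 'b':1, 'e':1, 'r':1, 't':2, 'u':1
C (first-col start): C('$')=0, C('E')=1, C('I')=2, C('Y')=3, C('b')=4, C('e')=5, C('r')=6, C('t')=7, C('u')=9
L[0]='Y': occ=0, LF[0]=C('Y')+0=3+0=3
L[1]='I': occ=0, LF[1]=C('I')+0=2+0=2
L[2]='r': occ=0, LF[2]=C('r')+0=6+0=6
L[3]='E': occ=0, LF[3]=C('E')+0=1+0=1
L[4]='$': occ=0, LF[4]=C('$')+0=0+0=0
L[5]='t': occ=0, LF[5]=C('t')+0=7+0=7
L[6]='e': occ=0, LF[6]=C('e')+0=5+0=5
L[7]='t': occ=1, LF[7]=C('t')+1=7+1=8
L[8]='u': occ=0, LF[8]=C('u')+0=9+0=9
L[9]='b': occ=0, LF[9]=C('b')+0=4+0=4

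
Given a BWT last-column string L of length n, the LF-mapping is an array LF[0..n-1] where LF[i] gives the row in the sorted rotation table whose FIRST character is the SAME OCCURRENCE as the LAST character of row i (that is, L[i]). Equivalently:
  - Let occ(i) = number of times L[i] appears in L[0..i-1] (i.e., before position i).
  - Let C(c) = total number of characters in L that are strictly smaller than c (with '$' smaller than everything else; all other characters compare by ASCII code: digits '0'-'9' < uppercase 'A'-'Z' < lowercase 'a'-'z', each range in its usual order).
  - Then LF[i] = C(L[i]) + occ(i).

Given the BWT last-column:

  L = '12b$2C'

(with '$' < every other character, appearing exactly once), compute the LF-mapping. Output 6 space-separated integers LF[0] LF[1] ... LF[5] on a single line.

Char counts: '$':1, '1':1, '2':2, 'C':1, 'b':1
C (first-col start): C('$')=0, C('1')=1, C('2')=2, C('C')=4, C('b')=5
L[0]='1': occ=0, LF[0]=C('1')+0=1+0=1
L[1]='2': occ=0, LF[1]=C('2')+0=2+0=2
L[2]='b': occ=0, LF[2]=C('b')+0=5+0=5
L[3]='$': occ=0, LF[3]=C('$')+0=0+0=0
L[4]='2': occ=1, LF[4]=C('2')+1=2+1=3
L[5]='C': occ=0, LF[5]=C('C')+0=4+0=4

Answer: 1 2 5 0 3 4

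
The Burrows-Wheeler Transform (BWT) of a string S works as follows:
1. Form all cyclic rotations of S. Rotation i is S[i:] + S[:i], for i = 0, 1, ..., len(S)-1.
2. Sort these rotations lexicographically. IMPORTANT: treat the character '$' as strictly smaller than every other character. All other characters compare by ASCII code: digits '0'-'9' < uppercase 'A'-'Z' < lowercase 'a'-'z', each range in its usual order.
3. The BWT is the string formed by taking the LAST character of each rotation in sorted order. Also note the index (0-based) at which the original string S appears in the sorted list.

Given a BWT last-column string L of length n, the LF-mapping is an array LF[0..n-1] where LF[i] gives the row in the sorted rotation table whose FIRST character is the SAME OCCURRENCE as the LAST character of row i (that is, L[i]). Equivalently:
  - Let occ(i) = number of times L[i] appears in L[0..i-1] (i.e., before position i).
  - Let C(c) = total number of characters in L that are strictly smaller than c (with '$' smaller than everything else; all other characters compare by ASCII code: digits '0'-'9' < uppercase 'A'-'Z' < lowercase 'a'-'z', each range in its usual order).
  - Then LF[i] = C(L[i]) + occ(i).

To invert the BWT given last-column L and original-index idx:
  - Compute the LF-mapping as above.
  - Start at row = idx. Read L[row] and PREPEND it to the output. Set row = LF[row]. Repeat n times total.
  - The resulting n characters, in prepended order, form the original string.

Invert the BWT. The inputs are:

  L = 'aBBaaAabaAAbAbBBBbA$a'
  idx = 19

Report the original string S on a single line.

Answer: baAaABabbBABaBaBAAba$

Derivation:
LF mapping: 11 6 7 12 13 1 14 17 15 2 3 18 4 19 8 9 10 20 5 0 16
Walk LF starting at row 19, prepending L[row]:
  step 1: row=19, L[19]='$', prepend. Next row=LF[19]=0
  step 2: row=0, L[0]='a', prepend. Next row=LF[0]=11
  step 3: row=11, L[11]='b', prepend. Next row=LF[11]=18
  step 4: row=18, L[18]='A', prepend. Next row=LF[18]=5
  step 5: row=5, L[5]='A', prepend. Next row=LF[5]=1
  step 6: row=1, L[1]='B', prepend. Next row=LF[1]=6
  step 7: row=6, L[6]='a', prepend. Next row=LF[6]=14
  step 8: row=14, L[14]='B', prepend. Next row=LF[14]=8
  step 9: row=8, L[8]='a', prepend. Next row=LF[8]=15
  step 10: row=15, L[15]='B', prepend. Next row=LF[15]=9
  step 11: row=9, L[9]='A', prepend. Next row=LF[9]=2
  step 12: row=2, L[2]='B', prepend. Next row=LF[2]=7
  step 13: row=7, L[7]='b', prepend. Next row=LF[7]=17
  step 14: row=17, L[17]='b', prepend. Next row=LF[17]=20
  step 15: row=20, L[20]='a', prepend. Next row=LF[20]=16
  step 16: row=16, L[16]='B', prepend. Next row=LF[16]=10
  step 17: row=10, L[10]='A', prepend. Next row=LF[10]=3
  step 18: row=3, L[3]='a', prepend. Next row=LF[3]=12
  step 19: row=12, L[12]='A', prepend. Next row=LF[12]=4
  step 20: row=4, L[4]='a', prepend. Next row=LF[4]=13
  step 21: row=13, L[13]='b', prepend. Next row=LF[13]=19
Reversed output: baAaABabbBABaBaBAAba$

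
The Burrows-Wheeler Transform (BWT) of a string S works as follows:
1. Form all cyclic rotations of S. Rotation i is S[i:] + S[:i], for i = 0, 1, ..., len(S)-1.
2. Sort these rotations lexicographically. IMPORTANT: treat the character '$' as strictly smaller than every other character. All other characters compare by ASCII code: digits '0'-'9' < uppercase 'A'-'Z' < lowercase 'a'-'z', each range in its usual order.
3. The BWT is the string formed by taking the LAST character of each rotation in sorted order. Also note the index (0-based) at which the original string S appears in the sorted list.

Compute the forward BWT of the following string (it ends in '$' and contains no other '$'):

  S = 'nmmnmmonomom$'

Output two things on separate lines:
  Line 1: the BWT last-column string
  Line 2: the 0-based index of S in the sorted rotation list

Answer: monnmom$momnm
7

Derivation:
All 13 rotations (rotation i = S[i:]+S[:i]):
  rot[0] = nmmnmmonomom$
  rot[1] = mmnmmonomom$n
  rot[2] = mnmmonomom$nm
  rot[3] = nmmonomom$nmm
  rot[4] = mmonomom$nmmn
  rot[5] = monomom$nmmnm
  rot[6] = onomom$nmmnmm
  rot[7] = nomom$nmmnmmo
  rot[8] = omom$nmmnmmon
  rot[9] = mom$nmmnmmono
  rot[10] = om$nmmnmmonom
  rot[11] = m$nmmnmmonomo
  rot[12] = $nmmnmmonomom
Sorted (with $ < everything):
  sorted[0] = $nmmnmmonomom  (last char: 'm')
  sorted[1] = m$nmmnmmonomo  (last char: 'o')
  sorted[2] = mmnmmonomom$n  (last char: 'n')
  sorted[3] = mmonomom$nmmn  (last char: 'n')
  sorted[4] = mnmmonomom$nm  (last char: 'm')
  sorted[5] = mom$nmmnmmono  (last char: 'o')
  sorted[6] = monomom$nmmnm  (last char: 'm')
  sorted[7] = nmmnmmonomom$  (last char: '$')
  sorted[8] = nmmonomom$nmm  (last char: 'm')
  sorted[9] = nomom$nmmnmmo  (last char: 'o')
  sorted[10] = om$nmmnmmonom  (last char: 'm')
  sorted[11] = omom$nmmnmmon  (last char: 'n')
  sorted[12] = onomom$nmmnmm  (last char: 'm')
Last column: monnmom$momnm
Original string S is at sorted index 7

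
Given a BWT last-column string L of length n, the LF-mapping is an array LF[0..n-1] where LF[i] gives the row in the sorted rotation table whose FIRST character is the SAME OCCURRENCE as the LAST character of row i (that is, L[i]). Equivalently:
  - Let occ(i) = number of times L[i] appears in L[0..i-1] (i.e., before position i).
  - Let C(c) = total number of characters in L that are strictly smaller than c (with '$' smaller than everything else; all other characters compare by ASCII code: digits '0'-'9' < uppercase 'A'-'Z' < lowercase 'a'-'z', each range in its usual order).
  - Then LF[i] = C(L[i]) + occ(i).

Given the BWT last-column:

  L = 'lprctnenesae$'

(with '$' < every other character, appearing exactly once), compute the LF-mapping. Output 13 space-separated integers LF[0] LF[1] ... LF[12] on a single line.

Char counts: '$':1, 'a':1, 'c':1, 'e':3, 'l':1, 'n':2, 'p':1, 'r':1, 's':1, 't':1
C (first-col start): C('$')=0, C('a')=1, C('c')=2, C('e')=3, C('l')=6, C('n')=7, C('p')=9, C('r')=10, C('s')=11, C('t')=12
L[0]='l': occ=0, LF[0]=C('l')+0=6+0=6
L[1]='p': occ=0, LF[1]=C('p')+0=9+0=9
L[2]='r': occ=0, LF[2]=C('r')+0=10+0=10
L[3]='c': occ=0, LF[3]=C('c')+0=2+0=2
L[4]='t': occ=0, LF[4]=C('t')+0=12+0=12
L[5]='n': occ=0, LF[5]=C('n')+0=7+0=7
L[6]='e': occ=0, LF[6]=C('e')+0=3+0=3
L[7]='n': occ=1, LF[7]=C('n')+1=7+1=8
L[8]='e': occ=1, LF[8]=C('e')+1=3+1=4
L[9]='s': occ=0, LF[9]=C('s')+0=11+0=11
L[10]='a': occ=0, LF[10]=C('a')+0=1+0=1
L[11]='e': occ=2, LF[11]=C('e')+2=3+2=5
L[12]='$': occ=0, LF[12]=C('$')+0=0+0=0

Answer: 6 9 10 2 12 7 3 8 4 11 1 5 0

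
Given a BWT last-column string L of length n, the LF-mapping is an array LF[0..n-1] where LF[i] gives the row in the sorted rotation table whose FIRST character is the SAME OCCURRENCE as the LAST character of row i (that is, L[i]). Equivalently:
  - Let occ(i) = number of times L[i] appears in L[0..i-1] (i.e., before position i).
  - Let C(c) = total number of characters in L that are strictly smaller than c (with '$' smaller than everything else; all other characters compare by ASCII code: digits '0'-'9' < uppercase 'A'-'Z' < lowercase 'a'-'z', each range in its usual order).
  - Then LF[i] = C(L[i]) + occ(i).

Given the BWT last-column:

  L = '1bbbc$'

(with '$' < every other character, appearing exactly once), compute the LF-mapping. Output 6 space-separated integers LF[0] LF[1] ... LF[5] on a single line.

Answer: 1 2 3 4 5 0

Derivation:
Char counts: '$':1, '1':1, 'b':3, 'c':1
C (first-col start): C('$')=0, C('1')=1, C('b')=2, C('c')=5
L[0]='1': occ=0, LF[0]=C('1')+0=1+0=1
L[1]='b': occ=0, LF[1]=C('b')+0=2+0=2
L[2]='b': occ=1, LF[2]=C('b')+1=2+1=3
L[3]='b': occ=2, LF[3]=C('b')+2=2+2=4
L[4]='c': occ=0, LF[4]=C('c')+0=5+0=5
L[5]='$': occ=0, LF[5]=C('$')+0=0+0=0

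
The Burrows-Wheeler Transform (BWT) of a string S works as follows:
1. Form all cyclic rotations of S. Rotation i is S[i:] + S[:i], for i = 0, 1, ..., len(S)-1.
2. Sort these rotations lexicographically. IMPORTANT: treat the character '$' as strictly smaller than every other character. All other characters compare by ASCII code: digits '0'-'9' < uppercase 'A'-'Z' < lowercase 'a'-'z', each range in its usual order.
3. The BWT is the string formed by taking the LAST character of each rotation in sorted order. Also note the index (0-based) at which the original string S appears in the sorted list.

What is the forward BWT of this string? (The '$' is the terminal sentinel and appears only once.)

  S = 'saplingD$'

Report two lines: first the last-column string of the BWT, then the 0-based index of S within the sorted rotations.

Answer: Dgsnlpia$
8

Derivation:
All 9 rotations (rotation i = S[i:]+S[:i]):
  rot[0] = saplingD$
  rot[1] = aplingD$s
  rot[2] = plingD$sa
  rot[3] = lingD$sap
  rot[4] = ingD$sapl
  rot[5] = ngD$sapli
  rot[6] = gD$saplin
  rot[7] = D$sapling
  rot[8] = $saplingD
Sorted (with $ < everything):
  sorted[0] = $saplingD  (last char: 'D')
  sorted[1] = D$sapling  (last char: 'g')
  sorted[2] = aplingD$s  (last char: 's')
  sorted[3] = gD$saplin  (last char: 'n')
  sorted[4] = ingD$sapl  (last char: 'l')
  sorted[5] = lingD$sap  (last char: 'p')
  sorted[6] = ngD$sapli  (last char: 'i')
  sorted[7] = plingD$sa  (last char: 'a')
  sorted[8] = saplingD$  (last char: '$')
Last column: Dgsnlpia$
Original string S is at sorted index 8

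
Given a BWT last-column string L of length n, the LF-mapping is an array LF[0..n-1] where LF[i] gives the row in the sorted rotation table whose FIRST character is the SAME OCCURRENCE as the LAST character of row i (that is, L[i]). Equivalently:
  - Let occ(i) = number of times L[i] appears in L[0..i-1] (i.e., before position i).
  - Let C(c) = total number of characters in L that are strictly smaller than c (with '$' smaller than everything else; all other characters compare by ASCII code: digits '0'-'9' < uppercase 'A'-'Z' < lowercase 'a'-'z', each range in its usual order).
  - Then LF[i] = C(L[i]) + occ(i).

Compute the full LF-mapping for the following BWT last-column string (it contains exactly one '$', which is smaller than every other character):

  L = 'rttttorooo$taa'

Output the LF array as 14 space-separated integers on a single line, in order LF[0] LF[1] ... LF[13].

Char counts: '$':1, 'a':2, 'o':4, 'r':2, 't':5
C (first-col start): C('$')=0, C('a')=1, C('o')=3, C('r')=7, C('t')=9
L[0]='r': occ=0, LF[0]=C('r')+0=7+0=7
L[1]='t': occ=0, LF[1]=C('t')+0=9+0=9
L[2]='t': occ=1, LF[2]=C('t')+1=9+1=10
L[3]='t': occ=2, LF[3]=C('t')+2=9+2=11
L[4]='t': occ=3, LF[4]=C('t')+3=9+3=12
L[5]='o': occ=0, LF[5]=C('o')+0=3+0=3
L[6]='r': occ=1, LF[6]=C('r')+1=7+1=8
L[7]='o': occ=1, LF[7]=C('o')+1=3+1=4
L[8]='o': occ=2, LF[8]=C('o')+2=3+2=5
L[9]='o': occ=3, LF[9]=C('o')+3=3+3=6
L[10]='$': occ=0, LF[10]=C('$')+0=0+0=0
L[11]='t': occ=4, LF[11]=C('t')+4=9+4=13
L[12]='a': occ=0, LF[12]=C('a')+0=1+0=1
L[13]='a': occ=1, LF[13]=C('a')+1=1+1=2

Answer: 7 9 10 11 12 3 8 4 5 6 0 13 1 2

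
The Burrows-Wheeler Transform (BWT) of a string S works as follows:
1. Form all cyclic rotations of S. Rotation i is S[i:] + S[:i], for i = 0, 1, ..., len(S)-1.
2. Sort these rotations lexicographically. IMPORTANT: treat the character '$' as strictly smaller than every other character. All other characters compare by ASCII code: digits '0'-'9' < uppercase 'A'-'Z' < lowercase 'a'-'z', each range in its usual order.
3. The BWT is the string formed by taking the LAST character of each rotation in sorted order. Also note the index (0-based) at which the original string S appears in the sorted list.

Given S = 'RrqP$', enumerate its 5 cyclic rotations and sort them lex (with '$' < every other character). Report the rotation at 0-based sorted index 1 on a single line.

Answer: P$Rrq

Derivation:
All 5 rotations (rotation i = S[i:]+S[:i]):
  rot[0] = RrqP$
  rot[1] = rqP$R
  rot[2] = qP$Rr
  rot[3] = P$Rrq
  rot[4] = $RrqP
Sorted (with $ < everything):
  sorted[0] = $RrqP
  sorted[1] = P$Rrq
  sorted[2] = RrqP$
  sorted[3] = qP$Rr
  sorted[4] = rqP$R
sorted[1] = P$Rrq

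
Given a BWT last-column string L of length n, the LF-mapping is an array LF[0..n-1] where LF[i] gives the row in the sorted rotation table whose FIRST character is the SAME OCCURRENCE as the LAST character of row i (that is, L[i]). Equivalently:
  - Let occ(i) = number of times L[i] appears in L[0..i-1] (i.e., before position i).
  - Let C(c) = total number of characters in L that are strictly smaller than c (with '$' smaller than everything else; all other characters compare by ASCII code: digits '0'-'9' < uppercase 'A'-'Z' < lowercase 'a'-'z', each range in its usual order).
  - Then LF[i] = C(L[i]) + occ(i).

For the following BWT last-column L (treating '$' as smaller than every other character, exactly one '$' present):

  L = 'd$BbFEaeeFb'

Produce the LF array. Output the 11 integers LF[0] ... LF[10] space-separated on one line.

Answer: 8 0 1 6 3 2 5 9 10 4 7

Derivation:
Char counts: '$':1, 'B':1, 'E':1, 'F':2, 'a':1, 'b':2, 'd':1, 'e':2
C (first-col start): C('$')=0, C('B')=1, C('E')=2, C('F')=3, C('a')=5, C('b')=6, C('d')=8, C('e')=9
L[0]='d': occ=0, LF[0]=C('d')+0=8+0=8
L[1]='$': occ=0, LF[1]=C('$')+0=0+0=0
L[2]='B': occ=0, LF[2]=C('B')+0=1+0=1
L[3]='b': occ=0, LF[3]=C('b')+0=6+0=6
L[4]='F': occ=0, LF[4]=C('F')+0=3+0=3
L[5]='E': occ=0, LF[5]=C('E')+0=2+0=2
L[6]='a': occ=0, LF[6]=C('a')+0=5+0=5
L[7]='e': occ=0, LF[7]=C('e')+0=9+0=9
L[8]='e': occ=1, LF[8]=C('e')+1=9+1=10
L[9]='F': occ=1, LF[9]=C('F')+1=3+1=4
L[10]='b': occ=1, LF[10]=C('b')+1=6+1=7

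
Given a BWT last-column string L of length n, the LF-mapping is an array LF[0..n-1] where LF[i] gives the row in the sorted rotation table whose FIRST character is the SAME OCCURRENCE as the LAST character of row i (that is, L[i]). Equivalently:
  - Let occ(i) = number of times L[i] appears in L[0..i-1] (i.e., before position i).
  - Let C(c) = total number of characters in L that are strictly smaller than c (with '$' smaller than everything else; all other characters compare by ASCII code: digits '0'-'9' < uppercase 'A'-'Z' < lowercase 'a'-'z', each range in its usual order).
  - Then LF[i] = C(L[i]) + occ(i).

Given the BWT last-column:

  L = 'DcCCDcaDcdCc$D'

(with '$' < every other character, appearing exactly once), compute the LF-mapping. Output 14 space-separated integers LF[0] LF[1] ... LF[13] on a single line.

Answer: 4 9 1 2 5 10 8 6 11 13 3 12 0 7

Derivation:
Char counts: '$':1, 'C':3, 'D':4, 'a':1, 'c':4, 'd':1
C (first-col start): C('$')=0, C('C')=1, C('D')=4, C('a')=8, C('c')=9, C('d')=13
L[0]='D': occ=0, LF[0]=C('D')+0=4+0=4
L[1]='c': occ=0, LF[1]=C('c')+0=9+0=9
L[2]='C': occ=0, LF[2]=C('C')+0=1+0=1
L[3]='C': occ=1, LF[3]=C('C')+1=1+1=2
L[4]='D': occ=1, LF[4]=C('D')+1=4+1=5
L[5]='c': occ=1, LF[5]=C('c')+1=9+1=10
L[6]='a': occ=0, LF[6]=C('a')+0=8+0=8
L[7]='D': occ=2, LF[7]=C('D')+2=4+2=6
L[8]='c': occ=2, LF[8]=C('c')+2=9+2=11
L[9]='d': occ=0, LF[9]=C('d')+0=13+0=13
L[10]='C': occ=2, LF[10]=C('C')+2=1+2=3
L[11]='c': occ=3, LF[11]=C('c')+3=9+3=12
L[12]='$': occ=0, LF[12]=C('$')+0=0+0=0
L[13]='D': occ=3, LF[13]=C('D')+3=4+3=7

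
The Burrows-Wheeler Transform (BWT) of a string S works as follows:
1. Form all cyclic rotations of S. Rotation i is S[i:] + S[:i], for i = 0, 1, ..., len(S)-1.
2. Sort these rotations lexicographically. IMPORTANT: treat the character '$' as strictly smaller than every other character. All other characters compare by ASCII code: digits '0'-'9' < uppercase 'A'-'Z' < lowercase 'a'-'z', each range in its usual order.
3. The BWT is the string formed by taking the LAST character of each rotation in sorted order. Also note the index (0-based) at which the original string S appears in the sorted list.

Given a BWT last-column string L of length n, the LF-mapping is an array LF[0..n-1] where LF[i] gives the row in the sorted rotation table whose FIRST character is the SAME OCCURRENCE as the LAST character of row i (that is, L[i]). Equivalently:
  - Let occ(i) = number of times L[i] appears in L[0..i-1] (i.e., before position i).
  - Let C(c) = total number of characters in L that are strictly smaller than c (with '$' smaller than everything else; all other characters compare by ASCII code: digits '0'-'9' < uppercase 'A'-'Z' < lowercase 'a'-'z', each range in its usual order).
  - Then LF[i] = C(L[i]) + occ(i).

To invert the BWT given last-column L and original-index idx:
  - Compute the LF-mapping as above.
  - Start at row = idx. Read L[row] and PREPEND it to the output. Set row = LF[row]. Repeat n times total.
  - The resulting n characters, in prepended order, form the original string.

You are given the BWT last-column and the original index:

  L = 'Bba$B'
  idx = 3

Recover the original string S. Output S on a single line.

Answer: aBbB$

Derivation:
LF mapping: 1 4 3 0 2
Walk LF starting at row 3, prepending L[row]:
  step 1: row=3, L[3]='$', prepend. Next row=LF[3]=0
  step 2: row=0, L[0]='B', prepend. Next row=LF[0]=1
  step 3: row=1, L[1]='b', prepend. Next row=LF[1]=4
  step 4: row=4, L[4]='B', prepend. Next row=LF[4]=2
  step 5: row=2, L[2]='a', prepend. Next row=LF[2]=3
Reversed output: aBbB$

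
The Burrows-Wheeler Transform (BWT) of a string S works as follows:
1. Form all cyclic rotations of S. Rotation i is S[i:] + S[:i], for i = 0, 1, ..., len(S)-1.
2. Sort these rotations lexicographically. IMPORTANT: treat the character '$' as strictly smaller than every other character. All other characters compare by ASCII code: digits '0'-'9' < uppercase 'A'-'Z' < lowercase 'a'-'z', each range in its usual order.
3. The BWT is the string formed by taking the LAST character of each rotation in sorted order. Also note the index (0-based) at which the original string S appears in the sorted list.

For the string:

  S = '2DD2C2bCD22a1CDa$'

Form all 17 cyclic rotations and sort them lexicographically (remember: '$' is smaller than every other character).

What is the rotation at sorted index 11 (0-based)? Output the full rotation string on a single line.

Answer: D2C2bCD22a1CDa$2D

Derivation:
All 17 rotations (rotation i = S[i:]+S[:i]):
  rot[0] = 2DD2C2bCD22a1CDa$
  rot[1] = DD2C2bCD22a1CDa$2
  rot[2] = D2C2bCD22a1CDa$2D
  rot[3] = 2C2bCD22a1CDa$2DD
  rot[4] = C2bCD22a1CDa$2DD2
  rot[5] = 2bCD22a1CDa$2DD2C
  rot[6] = bCD22a1CDa$2DD2C2
  rot[7] = CD22a1CDa$2DD2C2b
  rot[8] = D22a1CDa$2DD2C2bC
  rot[9] = 22a1CDa$2DD2C2bCD
  rot[10] = 2a1CDa$2DD2C2bCD2
  rot[11] = a1CDa$2DD2C2bCD22
  rot[12] = 1CDa$2DD2C2bCD22a
  rot[13] = CDa$2DD2C2bCD22a1
  rot[14] = Da$2DD2C2bCD22a1C
  rot[15] = a$2DD2C2bCD22a1CD
  rot[16] = $2DD2C2bCD22a1CDa
Sorted (with $ < everything):
  sorted[0] = $2DD2C2bCD22a1CDa
  sorted[1] = 1CDa$2DD2C2bCD22a
  sorted[2] = 22a1CDa$2DD2C2bCD
  sorted[3] = 2C2bCD22a1CDa$2DD
  sorted[4] = 2DD2C2bCD22a1CDa$
  sorted[5] = 2a1CDa$2DD2C2bCD2
  sorted[6] = 2bCD22a1CDa$2DD2C
  sorted[7] = C2bCD22a1CDa$2DD2
  sorted[8] = CD22a1CDa$2DD2C2b
  sorted[9] = CDa$2DD2C2bCD22a1
  sorted[10] = D22a1CDa$2DD2C2bC
  sorted[11] = D2C2bCD22a1CDa$2D
  sorted[12] = DD2C2bCD22a1CDa$2
  sorted[13] = Da$2DD2C2bCD22a1C
  sorted[14] = a$2DD2C2bCD22a1CD
  sorted[15] = a1CDa$2DD2C2bCD22
  sorted[16] = bCD22a1CDa$2DD2C2
sorted[11] = D2C2bCD22a1CDa$2D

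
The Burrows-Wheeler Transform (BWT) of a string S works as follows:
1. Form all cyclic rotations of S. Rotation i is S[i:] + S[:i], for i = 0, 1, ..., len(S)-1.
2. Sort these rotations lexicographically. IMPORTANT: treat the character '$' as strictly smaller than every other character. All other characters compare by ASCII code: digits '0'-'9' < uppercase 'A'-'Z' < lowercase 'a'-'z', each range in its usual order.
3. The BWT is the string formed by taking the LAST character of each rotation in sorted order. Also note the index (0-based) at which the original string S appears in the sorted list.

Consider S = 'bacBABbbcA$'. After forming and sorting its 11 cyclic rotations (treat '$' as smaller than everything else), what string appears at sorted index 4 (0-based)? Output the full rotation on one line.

All 11 rotations (rotation i = S[i:]+S[:i]):
  rot[0] = bacBABbbcA$
  rot[1] = acBABbbcA$b
  rot[2] = cBABbbcA$ba
  rot[3] = BABbbcA$bac
  rot[4] = ABbbcA$bacB
  rot[5] = BbbcA$bacBA
  rot[6] = bbcA$bacBAB
  rot[7] = bcA$bacBABb
  rot[8] = cA$bacBABbb
  rot[9] = A$bacBABbbc
  rot[10] = $bacBABbbcA
Sorted (with $ < everything):
  sorted[0] = $bacBABbbcA
  sorted[1] = A$bacBABbbc
  sorted[2] = ABbbcA$bacB
  sorted[3] = BABbbcA$bac
  sorted[4] = BbbcA$bacBA
  sorted[5] = acBABbbcA$b
  sorted[6] = bacBABbbcA$
  sorted[7] = bbcA$bacBAB
  sorted[8] = bcA$bacBABb
  sorted[9] = cA$bacBABbb
  sorted[10] = cBABbbcA$ba
sorted[4] = BbbcA$bacBA

Answer: BbbcA$bacBA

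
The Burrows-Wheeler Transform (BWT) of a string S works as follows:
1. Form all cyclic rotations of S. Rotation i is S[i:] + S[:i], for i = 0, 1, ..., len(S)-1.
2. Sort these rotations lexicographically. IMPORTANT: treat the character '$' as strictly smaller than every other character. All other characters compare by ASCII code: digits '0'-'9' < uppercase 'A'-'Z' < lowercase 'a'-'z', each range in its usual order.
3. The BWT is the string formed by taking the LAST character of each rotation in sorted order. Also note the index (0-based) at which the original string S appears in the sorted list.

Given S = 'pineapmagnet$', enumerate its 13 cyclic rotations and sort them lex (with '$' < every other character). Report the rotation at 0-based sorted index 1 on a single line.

All 13 rotations (rotation i = S[i:]+S[:i]):
  rot[0] = pineapmagnet$
  rot[1] = ineapmagnet$p
  rot[2] = neapmagnet$pi
  rot[3] = eapmagnet$pin
  rot[4] = apmagnet$pine
  rot[5] = pmagnet$pinea
  rot[6] = magnet$pineap
  rot[7] = agnet$pineapm
  rot[8] = gnet$pineapma
  rot[9] = net$pineapmag
  rot[10] = et$pineapmagn
  rot[11] = t$pineapmagne
  rot[12] = $pineapmagnet
Sorted (with $ < everything):
  sorted[0] = $pineapmagnet
  sorted[1] = agnet$pineapm
  sorted[2] = apmagnet$pine
  sorted[3] = eapmagnet$pin
  sorted[4] = et$pineapmagn
  sorted[5] = gnet$pineapma
  sorted[6] = ineapmagnet$p
  sorted[7] = magnet$pineap
  sorted[8] = neapmagnet$pi
  sorted[9] = net$pineapmag
  sorted[10] = pineapmagnet$
  sorted[11] = pmagnet$pinea
  sorted[12] = t$pineapmagne
sorted[1] = agnet$pineapm

Answer: agnet$pineapm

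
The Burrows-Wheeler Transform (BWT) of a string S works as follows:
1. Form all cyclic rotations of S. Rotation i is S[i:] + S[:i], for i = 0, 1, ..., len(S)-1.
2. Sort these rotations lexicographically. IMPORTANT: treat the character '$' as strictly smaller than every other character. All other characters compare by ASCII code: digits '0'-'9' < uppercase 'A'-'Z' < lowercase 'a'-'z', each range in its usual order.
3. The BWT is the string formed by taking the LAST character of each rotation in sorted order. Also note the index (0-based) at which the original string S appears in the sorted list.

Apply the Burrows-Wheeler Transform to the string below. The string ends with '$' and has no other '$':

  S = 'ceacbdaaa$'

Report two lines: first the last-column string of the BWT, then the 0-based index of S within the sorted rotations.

Answer: aaadeca$bc
7

Derivation:
All 10 rotations (rotation i = S[i:]+S[:i]):
  rot[0] = ceacbdaaa$
  rot[1] = eacbdaaa$c
  rot[2] = acbdaaa$ce
  rot[3] = cbdaaa$cea
  rot[4] = bdaaa$ceac
  rot[5] = daaa$ceacb
  rot[6] = aaa$ceacbd
  rot[7] = aa$ceacbda
  rot[8] = a$ceacbdaa
  rot[9] = $ceacbdaaa
Sorted (with $ < everything):
  sorted[0] = $ceacbdaaa  (last char: 'a')
  sorted[1] = a$ceacbdaa  (last char: 'a')
  sorted[2] = aa$ceacbda  (last char: 'a')
  sorted[3] = aaa$ceacbd  (last char: 'd')
  sorted[4] = acbdaaa$ce  (last char: 'e')
  sorted[5] = bdaaa$ceac  (last char: 'c')
  sorted[6] = cbdaaa$cea  (last char: 'a')
  sorted[7] = ceacbdaaa$  (last char: '$')
  sorted[8] = daaa$ceacb  (last char: 'b')
  sorted[9] = eacbdaaa$c  (last char: 'c')
Last column: aaadeca$bc
Original string S is at sorted index 7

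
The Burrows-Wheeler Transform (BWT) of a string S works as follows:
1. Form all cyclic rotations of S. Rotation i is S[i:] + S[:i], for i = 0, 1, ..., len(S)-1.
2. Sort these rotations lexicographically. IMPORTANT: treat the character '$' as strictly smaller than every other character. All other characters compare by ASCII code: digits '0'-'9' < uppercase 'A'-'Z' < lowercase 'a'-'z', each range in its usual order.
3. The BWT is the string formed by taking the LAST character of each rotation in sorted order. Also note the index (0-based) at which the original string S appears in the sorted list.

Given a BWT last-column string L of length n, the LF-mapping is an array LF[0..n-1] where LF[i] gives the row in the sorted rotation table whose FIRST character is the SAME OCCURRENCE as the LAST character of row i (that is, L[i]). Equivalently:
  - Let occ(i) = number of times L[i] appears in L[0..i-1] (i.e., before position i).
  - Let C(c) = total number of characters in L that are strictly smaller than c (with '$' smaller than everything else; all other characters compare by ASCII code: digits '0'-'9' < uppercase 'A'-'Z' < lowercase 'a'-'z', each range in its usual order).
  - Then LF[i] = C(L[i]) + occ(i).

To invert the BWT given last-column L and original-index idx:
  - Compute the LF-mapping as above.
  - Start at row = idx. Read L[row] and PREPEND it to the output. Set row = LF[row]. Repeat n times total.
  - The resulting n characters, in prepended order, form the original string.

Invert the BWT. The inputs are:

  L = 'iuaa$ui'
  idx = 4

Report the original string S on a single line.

Answer: iuuaai$

Derivation:
LF mapping: 3 5 1 2 0 6 4
Walk LF starting at row 4, prepending L[row]:
  step 1: row=4, L[4]='$', prepend. Next row=LF[4]=0
  step 2: row=0, L[0]='i', prepend. Next row=LF[0]=3
  step 3: row=3, L[3]='a', prepend. Next row=LF[3]=2
  step 4: row=2, L[2]='a', prepend. Next row=LF[2]=1
  step 5: row=1, L[1]='u', prepend. Next row=LF[1]=5
  step 6: row=5, L[5]='u', prepend. Next row=LF[5]=6
  step 7: row=6, L[6]='i', prepend. Next row=LF[6]=4
Reversed output: iuuaai$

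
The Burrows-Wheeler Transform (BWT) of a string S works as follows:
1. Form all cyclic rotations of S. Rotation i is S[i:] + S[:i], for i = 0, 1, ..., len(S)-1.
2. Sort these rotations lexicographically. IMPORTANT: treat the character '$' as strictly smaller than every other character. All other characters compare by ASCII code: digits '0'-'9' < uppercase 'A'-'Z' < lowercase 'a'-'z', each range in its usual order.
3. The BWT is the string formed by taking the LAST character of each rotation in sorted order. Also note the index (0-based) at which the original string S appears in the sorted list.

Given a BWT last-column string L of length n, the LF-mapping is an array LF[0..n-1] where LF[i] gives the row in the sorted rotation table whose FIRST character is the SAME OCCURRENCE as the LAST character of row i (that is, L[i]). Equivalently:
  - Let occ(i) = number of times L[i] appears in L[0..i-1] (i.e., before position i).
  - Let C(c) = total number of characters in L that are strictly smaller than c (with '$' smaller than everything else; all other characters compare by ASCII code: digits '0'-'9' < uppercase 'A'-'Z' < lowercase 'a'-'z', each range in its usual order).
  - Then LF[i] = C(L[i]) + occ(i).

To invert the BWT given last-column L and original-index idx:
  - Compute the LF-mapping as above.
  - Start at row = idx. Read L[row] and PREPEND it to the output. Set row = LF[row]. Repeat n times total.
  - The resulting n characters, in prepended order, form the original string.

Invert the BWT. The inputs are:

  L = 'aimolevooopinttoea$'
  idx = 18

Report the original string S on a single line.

Answer: violetonomatopoeia$

Derivation:
LF mapping: 1 5 8 10 7 3 18 11 12 13 15 6 9 16 17 14 4 2 0
Walk LF starting at row 18, prepending L[row]:
  step 1: row=18, L[18]='$', prepend. Next row=LF[18]=0
  step 2: row=0, L[0]='a', prepend. Next row=LF[0]=1
  step 3: row=1, L[1]='i', prepend. Next row=LF[1]=5
  step 4: row=5, L[5]='e', prepend. Next row=LF[5]=3
  step 5: row=3, L[3]='o', prepend. Next row=LF[3]=10
  step 6: row=10, L[10]='p', prepend. Next row=LF[10]=15
  step 7: row=15, L[15]='o', prepend. Next row=LF[15]=14
  step 8: row=14, L[14]='t', prepend. Next row=LF[14]=17
  step 9: row=17, L[17]='a', prepend. Next row=LF[17]=2
  step 10: row=2, L[2]='m', prepend. Next row=LF[2]=8
  step 11: row=8, L[8]='o', prepend. Next row=LF[8]=12
  step 12: row=12, L[12]='n', prepend. Next row=LF[12]=9
  step 13: row=9, L[9]='o', prepend. Next row=LF[9]=13
  step 14: row=13, L[13]='t', prepend. Next row=LF[13]=16
  step 15: row=16, L[16]='e', prepend. Next row=LF[16]=4
  step 16: row=4, L[4]='l', prepend. Next row=LF[4]=7
  step 17: row=7, L[7]='o', prepend. Next row=LF[7]=11
  step 18: row=11, L[11]='i', prepend. Next row=LF[11]=6
  step 19: row=6, L[6]='v', prepend. Next row=LF[6]=18
Reversed output: violetonomatopoeia$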